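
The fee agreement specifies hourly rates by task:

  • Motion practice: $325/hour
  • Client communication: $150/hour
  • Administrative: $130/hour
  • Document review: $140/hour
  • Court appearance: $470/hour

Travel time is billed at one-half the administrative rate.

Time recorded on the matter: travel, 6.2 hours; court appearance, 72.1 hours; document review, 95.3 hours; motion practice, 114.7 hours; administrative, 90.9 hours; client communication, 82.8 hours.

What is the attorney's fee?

$109,146.50

Motion practice: 114.7 × $325 = $37,277.50
Client communication: 82.8 × $150 = $12,420.00
Administrative: 90.9 × $130 = $11,817.00
Document review: 95.3 × $140 = $13,342.00
Court appearance: 72.1 × $470 = $33,887.00
Subtotal: $37,277.50 + $12,420.00 + $11,817.00 + $13,342.00 + $33,887.00 = $108,743.50
Travel: 6.2 × ($130 ÷ 2) = 6.2 × $65.00 = $403.00
Total: $108,743.50 + $403.00 = $109,146.50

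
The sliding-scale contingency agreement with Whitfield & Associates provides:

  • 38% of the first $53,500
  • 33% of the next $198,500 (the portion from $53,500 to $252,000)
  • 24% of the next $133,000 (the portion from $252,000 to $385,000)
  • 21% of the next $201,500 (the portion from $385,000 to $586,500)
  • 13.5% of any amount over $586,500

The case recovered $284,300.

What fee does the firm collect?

First $53,500 at 38% = $20,330.00
Next $198,500 at 33% = $65,505.00
Remaining $32,300 at 24% = $7,752.00
Fee: $20,330.00 + $65,505.00 + $7,752.00 = $93,587.00

$93,587.00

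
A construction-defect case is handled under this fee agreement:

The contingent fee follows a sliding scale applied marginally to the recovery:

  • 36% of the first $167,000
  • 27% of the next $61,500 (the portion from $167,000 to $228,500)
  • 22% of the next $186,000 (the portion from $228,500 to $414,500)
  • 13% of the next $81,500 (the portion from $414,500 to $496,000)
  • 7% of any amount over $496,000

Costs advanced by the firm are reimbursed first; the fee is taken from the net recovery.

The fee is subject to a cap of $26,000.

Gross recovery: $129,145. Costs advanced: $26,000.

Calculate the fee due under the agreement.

$26,000.00

Fee base (net of costs): $129,145 − $26,000 = $103,145
First $103,145 at 36% = $37,132.20
$37,132.20 exceeds the $26,000 cap, so the fee is capped at $26,000.00.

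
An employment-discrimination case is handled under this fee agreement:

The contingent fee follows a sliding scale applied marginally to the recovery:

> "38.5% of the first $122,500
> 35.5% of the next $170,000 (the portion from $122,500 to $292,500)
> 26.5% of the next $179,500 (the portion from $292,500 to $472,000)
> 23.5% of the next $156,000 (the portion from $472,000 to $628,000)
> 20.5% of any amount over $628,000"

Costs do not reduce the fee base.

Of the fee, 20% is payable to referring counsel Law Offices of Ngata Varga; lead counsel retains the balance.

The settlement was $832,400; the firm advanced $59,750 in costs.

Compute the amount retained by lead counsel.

Fee base is the gross recovery, $832,400; costs are reimbursed separately.
First $122,500 at 38.5% = $47,162.50
Next $170,000 at 35.5% = $60,350.00
Next $179,500 at 26.5% = $47,567.50
Next $156,000 at 23.5% = $36,660.00
Remaining $204,400 at 20.5% = $41,902.00
Fee: $47,162.50 + $60,350.00 + $47,567.50 + $36,660.00 + $41,902.00 = $233,642.00
Referral share: 20% of $233,642.00 = $46,728.40; lead counsel retains $233,642.00 − $46,728.40 = $186,913.60.

$186,913.60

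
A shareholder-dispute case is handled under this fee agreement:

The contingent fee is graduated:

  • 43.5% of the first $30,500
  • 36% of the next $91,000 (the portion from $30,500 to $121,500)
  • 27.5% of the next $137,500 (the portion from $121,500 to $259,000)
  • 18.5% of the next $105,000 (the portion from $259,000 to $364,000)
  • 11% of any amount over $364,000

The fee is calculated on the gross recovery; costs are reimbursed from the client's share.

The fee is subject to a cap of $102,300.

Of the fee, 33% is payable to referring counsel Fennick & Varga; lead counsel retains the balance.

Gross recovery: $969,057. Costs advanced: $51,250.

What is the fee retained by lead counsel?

$68,541.00

Fee base is the gross recovery, $969,057; costs are reimbursed separately.
First $30,500 at 43.5% = $13,267.50
Next $91,000 at 36% = $32,760.00
Next $137,500 at 27.5% = $37,812.50
Next $105,000 at 18.5% = $19,425.00
Remaining $605,057 at 11% = $66,556.27
Fee: $13,267.50 + $32,760.00 + $37,812.50 + $19,425.00 + $66,556.27 = $169,821.27
$169,821.27 exceeds the $102,300 cap, so the fee is capped at $102,300.00.
Referral share: 33% of $102,300.00 = $33,759.00; lead counsel retains $102,300.00 − $33,759.00 = $68,541.00.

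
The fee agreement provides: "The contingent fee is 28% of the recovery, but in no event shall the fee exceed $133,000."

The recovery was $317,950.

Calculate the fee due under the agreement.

$89,026.00

28% of $317,950 = $89,026.00
That is under the $133,000 cap.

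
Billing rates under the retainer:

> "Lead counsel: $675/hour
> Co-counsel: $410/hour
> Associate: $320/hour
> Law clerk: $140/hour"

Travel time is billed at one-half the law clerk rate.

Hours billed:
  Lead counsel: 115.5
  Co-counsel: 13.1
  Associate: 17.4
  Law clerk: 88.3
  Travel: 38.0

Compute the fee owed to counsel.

Lead counsel: 115.5 × $675 = $77,962.50
Co-counsel: 13.1 × $410 = $5,371.00
Associate: 17.4 × $320 = $5,568.00
Law clerk: 88.3 × $140 = $12,362.00
Subtotal: $77,962.50 + $5,371.00 + $5,568.00 + $12,362.00 = $101,263.50
Travel: 38.0 × ($140 ÷ 2) = 38.0 × $70.00 = $2,660.00
Total: $101,263.50 + $2,660.00 = $103,923.50

$103,923.50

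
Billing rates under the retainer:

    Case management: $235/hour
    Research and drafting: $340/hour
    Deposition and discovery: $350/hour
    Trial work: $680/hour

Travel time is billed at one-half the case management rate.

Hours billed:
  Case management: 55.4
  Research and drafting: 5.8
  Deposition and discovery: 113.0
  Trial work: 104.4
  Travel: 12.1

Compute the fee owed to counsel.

Case management: 55.4 × $235 = $13,019.00
Research and drafting: 5.8 × $340 = $1,972.00
Deposition and discovery: 113.0 × $350 = $39,550.00
Trial work: 104.4 × $680 = $70,992.00
Subtotal: $13,019.00 + $1,972.00 + $39,550.00 + $70,992.00 = $125,533.00
Travel: 12.1 × ($235 ÷ 2) = 12.1 × $117.50 = $1,421.75
Total: $125,533.00 + $1,421.75 = $126,954.75

$126,954.75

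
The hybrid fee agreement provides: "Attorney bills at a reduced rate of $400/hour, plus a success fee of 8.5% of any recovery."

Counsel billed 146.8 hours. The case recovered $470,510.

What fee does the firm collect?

Hourly: 146.8 × $400 = $58,720.00
Success fee: 8.5% of $470,510 = $39,993.35
Total: $58,720.00 + $39,993.35 = $98,713.35

$98,713.35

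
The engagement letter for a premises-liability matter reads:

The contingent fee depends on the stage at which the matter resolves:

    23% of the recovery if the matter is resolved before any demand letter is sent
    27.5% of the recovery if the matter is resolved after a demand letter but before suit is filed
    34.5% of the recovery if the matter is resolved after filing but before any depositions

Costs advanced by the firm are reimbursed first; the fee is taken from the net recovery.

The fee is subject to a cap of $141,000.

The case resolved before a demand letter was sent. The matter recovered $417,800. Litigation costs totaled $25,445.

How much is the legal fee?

$90,241.65

Fee base (net of costs): $417,800 − $25,445 = $392,355
The matter resolved before a demand letter was sent, so the 23% rate applies.
$392,355 × 23% = $90,241.65
$90,241.65 is under the $141,000 cap.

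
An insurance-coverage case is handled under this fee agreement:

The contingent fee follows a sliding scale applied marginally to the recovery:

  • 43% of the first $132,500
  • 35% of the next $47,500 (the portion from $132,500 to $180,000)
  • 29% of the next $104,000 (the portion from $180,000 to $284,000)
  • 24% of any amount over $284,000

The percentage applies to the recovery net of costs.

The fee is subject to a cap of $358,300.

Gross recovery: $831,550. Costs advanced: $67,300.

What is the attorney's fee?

$219,020.00

Fee base (net of costs): $831,550 − $67,300 = $764,250
First $132,500 at 43% = $56,975.00
Next $47,500 at 35% = $16,625.00
Next $104,000 at 29% = $30,160.00
Remaining $480,250 at 24% = $115,260.00
Fee: $56,975.00 + $16,625.00 + $30,160.00 + $115,260.00 = $219,020.00
$219,020.00 is under the $358,300 cap.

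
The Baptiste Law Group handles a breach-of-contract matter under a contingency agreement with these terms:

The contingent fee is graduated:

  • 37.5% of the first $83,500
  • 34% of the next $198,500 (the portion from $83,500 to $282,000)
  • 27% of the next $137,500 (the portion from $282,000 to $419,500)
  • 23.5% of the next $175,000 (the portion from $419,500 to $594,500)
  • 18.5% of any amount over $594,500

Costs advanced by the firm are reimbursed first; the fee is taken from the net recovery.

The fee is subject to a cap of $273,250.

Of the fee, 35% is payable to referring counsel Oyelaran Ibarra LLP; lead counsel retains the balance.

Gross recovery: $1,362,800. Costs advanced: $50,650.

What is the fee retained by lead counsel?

Fee base (net of costs): $1,362,800 − $50,650 = $1,312,150
First $83,500 at 37.5% = $31,312.50
Next $198,500 at 34% = $67,490.00
Next $137,500 at 27% = $37,125.00
Next $175,000 at 23.5% = $41,125.00
Remaining $717,650 at 18.5% = $132,765.25
Fee: $31,312.50 + $67,490.00 + $37,125.00 + $41,125.00 + $132,765.25 = $309,817.75
$309,817.75 exceeds the $273,250 cap, so the fee is capped at $273,250.00.
Referral share: 35% of $273,250.00 = $95,637.50; lead counsel retains $273,250.00 − $95,637.50 = $177,612.50.

$177,612.50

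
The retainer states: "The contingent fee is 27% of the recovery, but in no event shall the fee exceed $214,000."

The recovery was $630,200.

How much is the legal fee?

$170,154.00

27% of $630,200 = $170,154.00
That is under the $214,000 cap.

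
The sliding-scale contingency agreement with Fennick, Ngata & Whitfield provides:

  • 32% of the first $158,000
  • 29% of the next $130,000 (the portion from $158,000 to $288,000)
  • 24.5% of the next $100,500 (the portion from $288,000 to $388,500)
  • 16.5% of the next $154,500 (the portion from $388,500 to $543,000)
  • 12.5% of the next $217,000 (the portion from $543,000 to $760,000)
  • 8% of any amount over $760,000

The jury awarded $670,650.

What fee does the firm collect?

$154,331.25

First $158,000 at 32% = $50,560.00
Next $130,000 at 29% = $37,700.00
Next $100,500 at 24.5% = $24,622.50
Next $154,500 at 16.5% = $25,492.50
Remaining $127,650 at 12.5% = $15,956.25
Fee: $50,560.00 + $37,700.00 + $24,622.50 + $25,492.50 + $15,956.25 = $154,331.25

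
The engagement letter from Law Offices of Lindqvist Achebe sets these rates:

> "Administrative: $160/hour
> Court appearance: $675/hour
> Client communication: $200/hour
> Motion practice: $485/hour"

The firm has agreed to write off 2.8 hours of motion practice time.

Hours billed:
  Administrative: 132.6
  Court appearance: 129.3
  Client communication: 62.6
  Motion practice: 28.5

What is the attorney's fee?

Administrative: 132.6 × $160 = $21,216.00
Court appearance: 129.3 × $675 = $87,277.50
Client communication: 62.6 × $200 = $12,520.00
Motion practice: 28.5 × $485 = $13,822.50
Subtotal: $134,836.00
Write-off: 2.8 × $485 = $1,358.00
Total: $134,836.00 − $1,358.00 = $133,478.00

$133,478.00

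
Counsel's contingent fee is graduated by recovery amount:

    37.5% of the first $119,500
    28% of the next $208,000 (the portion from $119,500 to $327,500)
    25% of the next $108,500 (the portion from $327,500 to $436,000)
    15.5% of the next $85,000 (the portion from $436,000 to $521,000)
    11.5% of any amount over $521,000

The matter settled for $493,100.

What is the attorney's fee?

$139,028.00

First $119,500 at 37.5% = $44,812.50
Next $208,000 at 28% = $58,240.00
Next $108,500 at 25% = $27,125.00
Remaining $57,100 at 15.5% = $8,850.50
Fee: $44,812.50 + $58,240.00 + $27,125.00 + $8,850.50 = $139,028.00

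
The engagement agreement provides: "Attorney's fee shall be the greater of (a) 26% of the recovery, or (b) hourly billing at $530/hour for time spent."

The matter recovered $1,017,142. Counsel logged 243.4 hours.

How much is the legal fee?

(a) 26% of $1,017,142 = $264,456.92
(b) 243.4 × $530 = $129,002.00
The greater is (a): $264,456.92.

$264,456.92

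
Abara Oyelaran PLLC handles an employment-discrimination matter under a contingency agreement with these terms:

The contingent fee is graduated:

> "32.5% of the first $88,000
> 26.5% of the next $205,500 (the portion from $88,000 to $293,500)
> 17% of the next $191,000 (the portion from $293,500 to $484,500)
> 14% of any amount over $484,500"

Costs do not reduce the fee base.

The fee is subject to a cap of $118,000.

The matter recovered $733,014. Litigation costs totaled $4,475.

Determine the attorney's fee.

$118,000.00

Fee base is the gross recovery, $733,014; costs are reimbursed separately.
First $88,000 at 32.5% = $28,600.00
Next $205,500 at 26.5% = $54,457.50
Next $191,000 at 17% = $32,470.00
Remaining $248,514 at 14% = $34,791.96
Fee: $28,600.00 + $54,457.50 + $32,470.00 + $34,791.96 = $150,319.46
$150,319.46 exceeds the $118,000 cap, so the fee is capped at $118,000.00.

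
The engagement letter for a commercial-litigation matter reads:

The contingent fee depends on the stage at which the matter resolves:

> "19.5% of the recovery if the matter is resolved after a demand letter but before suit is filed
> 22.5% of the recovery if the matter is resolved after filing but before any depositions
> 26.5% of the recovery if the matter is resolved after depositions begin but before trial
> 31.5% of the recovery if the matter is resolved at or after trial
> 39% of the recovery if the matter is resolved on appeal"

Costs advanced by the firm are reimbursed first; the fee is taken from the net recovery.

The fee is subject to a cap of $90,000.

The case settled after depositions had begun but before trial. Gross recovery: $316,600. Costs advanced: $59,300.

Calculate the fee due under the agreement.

Fee base (net of costs): $316,600 − $59,300 = $257,300
The matter settled after depositions had begun but before trial, so the 26.5% rate applies.
$257,300 × 26.5% = $68,184.50
$68,184.50 is under the $90,000 cap.

$68,184.50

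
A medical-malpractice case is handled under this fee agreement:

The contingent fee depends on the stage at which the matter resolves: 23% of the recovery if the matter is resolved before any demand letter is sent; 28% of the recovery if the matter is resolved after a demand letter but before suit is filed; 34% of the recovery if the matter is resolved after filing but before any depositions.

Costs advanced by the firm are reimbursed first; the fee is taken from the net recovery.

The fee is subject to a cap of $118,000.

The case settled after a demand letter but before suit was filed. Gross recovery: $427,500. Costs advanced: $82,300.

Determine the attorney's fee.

$96,656.00

Fee base (net of costs): $427,500 − $82,300 = $345,200
The matter settled after a demand letter but before suit was filed, so the 28% rate applies.
$345,200 × 28% = $96,656.00
$96,656.00 is under the $118,000 cap.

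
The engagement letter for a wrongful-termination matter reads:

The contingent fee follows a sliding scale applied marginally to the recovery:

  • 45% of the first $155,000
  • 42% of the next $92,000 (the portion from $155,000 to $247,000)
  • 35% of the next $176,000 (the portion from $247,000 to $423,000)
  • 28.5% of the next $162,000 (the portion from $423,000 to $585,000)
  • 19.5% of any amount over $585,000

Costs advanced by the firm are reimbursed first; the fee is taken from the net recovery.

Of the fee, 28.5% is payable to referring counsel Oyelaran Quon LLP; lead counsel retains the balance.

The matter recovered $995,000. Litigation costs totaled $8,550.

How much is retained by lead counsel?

$210,526.57

Fee base (net of costs): $995,000 − $8,550 = $986,450
First $155,000 at 45% = $69,750.00
Next $92,000 at 42% = $38,640.00
Next $176,000 at 35% = $61,600.00
Next $162,000 at 28.5% = $46,170.00
Remaining $401,450 at 19.5% = $78,282.75
Fee: $69,750.00 + $38,640.00 + $61,600.00 + $46,170.00 + $78,282.75 = $294,442.75
Referral share: 28.5% of $294,442.75 = $83,916.18; lead counsel retains $294,442.75 − $83,916.18 = $210,526.57.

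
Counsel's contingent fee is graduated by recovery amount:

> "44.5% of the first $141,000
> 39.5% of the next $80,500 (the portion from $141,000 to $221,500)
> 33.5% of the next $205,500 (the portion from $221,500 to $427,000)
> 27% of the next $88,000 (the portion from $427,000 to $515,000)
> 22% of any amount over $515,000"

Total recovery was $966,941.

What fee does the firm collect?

First $141,000 at 44.5% = $62,745.00
Next $80,500 at 39.5% = $31,797.50
Next $205,500 at 33.5% = $68,842.50
Next $88,000 at 27% = $23,760.00
Remaining $451,941 at 22% = $99,427.02
Fee: $62,745.00 + $31,797.50 + $68,842.50 + $23,760.00 + $99,427.02 = $286,572.02

$286,572.02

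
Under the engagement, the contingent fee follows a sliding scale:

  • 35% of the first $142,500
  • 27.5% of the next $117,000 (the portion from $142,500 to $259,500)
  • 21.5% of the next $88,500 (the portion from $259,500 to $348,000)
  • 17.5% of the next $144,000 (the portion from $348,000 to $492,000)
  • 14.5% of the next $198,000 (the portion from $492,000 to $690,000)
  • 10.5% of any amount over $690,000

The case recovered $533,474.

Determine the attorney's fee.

$132,291.23

First $142,500 at 35% = $49,875.00
Next $117,000 at 27.5% = $32,175.00
Next $88,500 at 21.5% = $19,027.50
Next $144,000 at 17.5% = $25,200.00
Remaining $41,474 at 14.5% = $6,013.73
Fee: $49,875.00 + $32,175.00 + $19,027.50 + $25,200.00 + $6,013.73 = $132,291.23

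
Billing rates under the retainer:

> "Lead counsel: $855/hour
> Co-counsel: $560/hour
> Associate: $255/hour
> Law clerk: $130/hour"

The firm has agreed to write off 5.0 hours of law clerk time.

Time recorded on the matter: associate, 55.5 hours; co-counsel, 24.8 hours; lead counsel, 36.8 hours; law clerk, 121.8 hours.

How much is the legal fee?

Lead counsel: 36.8 × $855 = $31,464.00
Co-counsel: 24.8 × $560 = $13,888.00
Associate: 55.5 × $255 = $14,152.50
Law clerk: 121.8 × $130 = $15,834.00
Subtotal: $75,338.50
Write-off: 5.0 × $130 = $650.00
Total: $75,338.50 − $650.00 = $74,688.50

$74,688.50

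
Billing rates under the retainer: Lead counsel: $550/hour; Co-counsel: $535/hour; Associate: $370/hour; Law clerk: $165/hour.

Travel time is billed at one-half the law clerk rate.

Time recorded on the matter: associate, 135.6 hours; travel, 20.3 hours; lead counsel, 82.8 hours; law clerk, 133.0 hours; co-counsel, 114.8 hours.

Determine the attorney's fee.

Lead counsel: 82.8 × $550 = $45,540.00
Co-counsel: 114.8 × $535 = $61,418.00
Associate: 135.6 × $370 = $50,172.00
Law clerk: 133.0 × $165 = $21,945.00
Subtotal: $45,540.00 + $61,418.00 + $50,172.00 + $21,945.00 = $179,075.00
Travel: 20.3 × ($165 ÷ 2) = 20.3 × $82.50 = $1,674.75
Total: $179,075.00 + $1,674.75 = $180,749.75

$180,749.75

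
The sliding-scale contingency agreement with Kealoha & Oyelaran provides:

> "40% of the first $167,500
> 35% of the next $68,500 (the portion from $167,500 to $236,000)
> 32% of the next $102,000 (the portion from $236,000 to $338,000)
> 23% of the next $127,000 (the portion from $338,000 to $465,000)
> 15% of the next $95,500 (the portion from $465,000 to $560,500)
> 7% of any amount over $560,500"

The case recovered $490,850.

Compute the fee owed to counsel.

$156,702.50

First $167,500 at 40% = $67,000.00
Next $68,500 at 35% = $23,975.00
Next $102,000 at 32% = $32,640.00
Next $127,000 at 23% = $29,210.00
Remaining $25,850 at 15% = $3,877.50
Fee: $67,000.00 + $23,975.00 + $32,640.00 + $29,210.00 + $3,877.50 = $156,702.50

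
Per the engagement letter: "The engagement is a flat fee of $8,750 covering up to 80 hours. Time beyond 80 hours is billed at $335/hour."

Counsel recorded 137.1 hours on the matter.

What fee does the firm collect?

$27,878.50

Flat fee: $8,750.00
Excess hours: 137.1 − 80 = 57.1
Overrun: 57.1 × $335 = $19,128.50
Total: $8,750.00 + $19,128.50 = $27,878.50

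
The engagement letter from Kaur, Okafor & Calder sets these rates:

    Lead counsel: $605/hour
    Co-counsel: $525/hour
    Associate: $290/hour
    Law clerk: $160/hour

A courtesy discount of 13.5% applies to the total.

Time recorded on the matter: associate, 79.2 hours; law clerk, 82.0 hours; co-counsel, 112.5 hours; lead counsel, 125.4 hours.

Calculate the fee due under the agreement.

Lead counsel: 125.4 × $605 = $75,867.00
Co-counsel: 112.5 × $525 = $59,062.50
Associate: 79.2 × $290 = $22,968.00
Law clerk: 82.0 × $160 = $13,120.00
Subtotal: $171,017.50
Less 13.5% discount: −$23,087.36
Total: $171,017.50 − $23,087.36 = $147,930.14

$147,930.14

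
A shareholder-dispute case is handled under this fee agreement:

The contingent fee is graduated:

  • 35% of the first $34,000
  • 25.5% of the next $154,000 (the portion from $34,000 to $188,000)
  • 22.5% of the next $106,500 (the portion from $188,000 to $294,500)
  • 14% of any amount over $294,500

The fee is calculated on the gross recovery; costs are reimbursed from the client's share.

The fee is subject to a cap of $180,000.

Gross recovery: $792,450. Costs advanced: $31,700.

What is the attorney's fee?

Fee base is the gross recovery, $792,450; costs are reimbursed separately.
First $34,000 at 35% = $11,900.00
Next $154,000 at 25.5% = $39,270.00
Next $106,500 at 22.5% = $23,962.50
Remaining $497,950 at 14% = $69,713.00
Fee: $11,900.00 + $39,270.00 + $23,962.50 + $69,713.00 = $144,845.50
$144,845.50 is under the $180,000 cap.

$144,845.50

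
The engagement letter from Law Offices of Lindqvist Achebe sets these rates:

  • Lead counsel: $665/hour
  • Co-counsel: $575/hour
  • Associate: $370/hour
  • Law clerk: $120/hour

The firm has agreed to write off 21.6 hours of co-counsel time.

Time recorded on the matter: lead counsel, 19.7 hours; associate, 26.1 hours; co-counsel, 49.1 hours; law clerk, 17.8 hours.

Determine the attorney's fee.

Lead counsel: 19.7 × $665 = $13,100.50
Co-counsel: 49.1 × $575 = $28,232.50
Associate: 26.1 × $370 = $9,657.00
Law clerk: 17.8 × $120 = $2,136.00
Subtotal: $53,126.00
Write-off: 21.6 × $575 = $12,420.00
Total: $53,126.00 − $12,420.00 = $40,706.00

$40,706.00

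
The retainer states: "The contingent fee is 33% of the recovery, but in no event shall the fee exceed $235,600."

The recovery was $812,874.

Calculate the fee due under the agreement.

$235,600.00

33% of $812,874 = $268,248.42
That exceeds the $235,600 cap, so the fee is capped at $235,600.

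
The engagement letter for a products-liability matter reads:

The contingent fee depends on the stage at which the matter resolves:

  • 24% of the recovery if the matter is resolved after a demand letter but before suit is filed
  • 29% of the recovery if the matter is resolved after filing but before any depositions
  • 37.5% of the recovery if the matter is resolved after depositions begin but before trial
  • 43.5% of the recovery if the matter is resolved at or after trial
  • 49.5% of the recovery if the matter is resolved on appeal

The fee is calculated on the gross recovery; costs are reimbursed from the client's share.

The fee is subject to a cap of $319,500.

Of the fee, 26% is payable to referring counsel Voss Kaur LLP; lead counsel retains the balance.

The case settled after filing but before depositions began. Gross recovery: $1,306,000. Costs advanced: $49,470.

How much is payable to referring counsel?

$83,070.00

Fee base is the gross recovery, $1,306,000; costs are reimbursed separately.
The matter settled after filing but before depositions began, so the 29% rate applies.
$1,306,000 × 29% = $378,740.00
$378,740.00 exceeds the $319,500 cap, so the fee is capped at $319,500.00.
Referral share: 26% of $319,500.00 = $83,070.00; lead counsel retains $319,500.00 − $83,070.00 = $236,430.00.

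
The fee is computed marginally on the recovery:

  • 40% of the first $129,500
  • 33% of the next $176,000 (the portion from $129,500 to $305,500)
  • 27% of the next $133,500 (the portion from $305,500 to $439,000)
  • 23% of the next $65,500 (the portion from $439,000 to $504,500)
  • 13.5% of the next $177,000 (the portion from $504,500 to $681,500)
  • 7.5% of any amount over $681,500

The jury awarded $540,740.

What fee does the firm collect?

$165,882.40

First $129,500 at 40% = $51,800.00
Next $176,000 at 33% = $58,080.00
Next $133,500 at 27% = $36,045.00
Next $65,500 at 23% = $15,065.00
Remaining $36,240 at 13.5% = $4,892.40
Fee: $51,800.00 + $58,080.00 + $36,045.00 + $15,065.00 + $4,892.40 = $165,882.40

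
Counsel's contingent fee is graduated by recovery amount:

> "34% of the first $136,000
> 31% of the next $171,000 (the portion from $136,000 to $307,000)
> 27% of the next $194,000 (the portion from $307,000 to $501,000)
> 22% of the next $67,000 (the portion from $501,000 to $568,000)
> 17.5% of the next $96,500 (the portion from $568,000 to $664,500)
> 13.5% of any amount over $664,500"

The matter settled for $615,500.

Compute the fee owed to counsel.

$174,682.50

First $136,000 at 34% = $46,240.00
Next $171,000 at 31% = $53,010.00
Next $194,000 at 27% = $52,380.00
Next $67,000 at 22% = $14,740.00
Remaining $47,500 at 17.5% = $8,312.50
Fee: $46,240.00 + $53,010.00 + $52,380.00 + $14,740.00 + $8,312.50 = $174,682.50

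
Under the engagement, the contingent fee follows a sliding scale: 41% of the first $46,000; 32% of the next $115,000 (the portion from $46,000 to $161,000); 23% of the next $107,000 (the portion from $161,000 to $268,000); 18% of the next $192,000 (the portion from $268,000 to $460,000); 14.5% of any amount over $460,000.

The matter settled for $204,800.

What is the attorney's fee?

First $46,000 at 41% = $18,860.00
Next $115,000 at 32% = $36,800.00
Remaining $43,800 at 23% = $10,074.00
Fee: $18,860.00 + $36,800.00 + $10,074.00 = $65,734.00

$65,734.00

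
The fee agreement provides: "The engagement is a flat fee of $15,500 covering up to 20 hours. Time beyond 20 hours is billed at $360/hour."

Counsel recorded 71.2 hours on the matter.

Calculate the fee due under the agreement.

$33,932.00

Flat fee: $15,500.00
Excess hours: 71.2 − 20 = 51.2
Overrun: 51.2 × $360 = $18,432.00
Total: $15,500.00 + $18,432.00 = $33,932.00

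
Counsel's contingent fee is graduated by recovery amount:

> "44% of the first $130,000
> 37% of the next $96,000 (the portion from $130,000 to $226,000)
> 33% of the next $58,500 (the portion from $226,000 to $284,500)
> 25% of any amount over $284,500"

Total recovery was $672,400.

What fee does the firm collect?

First $130,000 at 44% = $57,200.00
Next $96,000 at 37% = $35,520.00
Next $58,500 at 33% = $19,305.00
Remaining $387,900 at 25% = $96,975.00
Fee: $57,200.00 + $35,520.00 + $19,305.00 + $96,975.00 = $209,000.00

$209,000.00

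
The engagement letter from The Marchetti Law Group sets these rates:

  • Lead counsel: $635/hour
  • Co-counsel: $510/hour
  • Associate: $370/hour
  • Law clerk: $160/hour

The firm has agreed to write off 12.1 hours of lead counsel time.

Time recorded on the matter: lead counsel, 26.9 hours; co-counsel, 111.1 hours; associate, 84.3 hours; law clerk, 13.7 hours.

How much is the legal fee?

Lead counsel: 26.9 × $635 = $17,081.50
Co-counsel: 111.1 × $510 = $56,661.00
Associate: 84.3 × $370 = $31,191.00
Law clerk: 13.7 × $160 = $2,192.00
Subtotal: $107,125.50
Write-off: 12.1 × $635 = $7,683.50
Total: $107,125.50 − $7,683.50 = $99,442.00

$99,442.00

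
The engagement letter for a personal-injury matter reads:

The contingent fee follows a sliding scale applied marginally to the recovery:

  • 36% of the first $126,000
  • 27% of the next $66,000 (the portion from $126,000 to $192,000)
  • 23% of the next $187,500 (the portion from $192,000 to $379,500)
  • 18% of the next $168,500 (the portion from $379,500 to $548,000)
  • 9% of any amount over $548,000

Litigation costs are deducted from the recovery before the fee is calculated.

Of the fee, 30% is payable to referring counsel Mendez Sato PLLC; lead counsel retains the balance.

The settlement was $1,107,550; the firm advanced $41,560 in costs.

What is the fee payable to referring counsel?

Fee base (net of costs): $1,107,550 − $41,560 = $1,065,990
First $126,000 at 36% = $45,360.00
Next $66,000 at 27% = $17,820.00
Next $187,500 at 23% = $43,125.00
Next $168,500 at 18% = $30,330.00
Remaining $517,990 at 9% = $46,619.10
Fee: $45,360.00 + $17,820.00 + $43,125.00 + $30,330.00 + $46,619.10 = $183,254.10
Referral share: 30% of $183,254.10 = $54,976.23; lead counsel retains $183,254.10 − $54,976.23 = $128,277.87.

$54,976.23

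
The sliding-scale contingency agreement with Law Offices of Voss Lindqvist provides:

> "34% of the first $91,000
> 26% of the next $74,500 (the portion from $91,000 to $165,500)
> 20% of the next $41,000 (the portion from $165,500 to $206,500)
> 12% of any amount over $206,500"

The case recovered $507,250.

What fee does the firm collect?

$94,600.00

First $91,000 at 34% = $30,940.00
Next $74,500 at 26% = $19,370.00
Next $41,000 at 20% = $8,200.00
Remaining $300,750 at 12% = $36,090.00
Fee: $30,940.00 + $19,370.00 + $8,200.00 + $36,090.00 = $94,600.00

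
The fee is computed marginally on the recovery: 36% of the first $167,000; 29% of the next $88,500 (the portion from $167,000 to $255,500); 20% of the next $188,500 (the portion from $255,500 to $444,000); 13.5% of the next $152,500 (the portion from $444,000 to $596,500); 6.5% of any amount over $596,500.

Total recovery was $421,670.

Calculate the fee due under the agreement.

First $167,000 at 36% = $60,120.00
Next $88,500 at 29% = $25,665.00
Remaining $166,170 at 20% = $33,234.00
Fee: $60,120.00 + $25,665.00 + $33,234.00 = $119,019.00

$119,019.00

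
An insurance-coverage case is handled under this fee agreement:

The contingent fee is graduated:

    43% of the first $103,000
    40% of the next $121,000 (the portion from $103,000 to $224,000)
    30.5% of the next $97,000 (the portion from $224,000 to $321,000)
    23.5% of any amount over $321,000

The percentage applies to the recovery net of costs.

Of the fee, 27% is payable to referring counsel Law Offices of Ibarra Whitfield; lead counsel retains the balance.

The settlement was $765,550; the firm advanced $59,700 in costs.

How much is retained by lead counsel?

$155,281.77

Fee base (net of costs): $765,550 − $59,700 = $705,850
First $103,000 at 43% = $44,290.00
Next $121,000 at 40% = $48,400.00
Next $97,000 at 30.5% = $29,585.00
Remaining $384,850 at 23.5% = $90,439.75
Fee: $44,290.00 + $48,400.00 + $29,585.00 + $90,439.75 = $212,714.75
Referral share: 27% of $212,714.75 = $57,432.98; lead counsel retains $212,714.75 − $57,432.98 = $155,281.77.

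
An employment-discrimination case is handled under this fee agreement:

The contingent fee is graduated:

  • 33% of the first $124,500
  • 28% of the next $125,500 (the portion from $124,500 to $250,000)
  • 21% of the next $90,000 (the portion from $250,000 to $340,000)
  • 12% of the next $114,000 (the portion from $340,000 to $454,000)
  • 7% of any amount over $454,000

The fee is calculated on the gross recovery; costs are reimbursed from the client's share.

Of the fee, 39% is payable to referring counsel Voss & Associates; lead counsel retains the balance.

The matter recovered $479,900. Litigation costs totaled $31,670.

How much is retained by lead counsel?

Fee base is the gross recovery, $479,900; costs are reimbursed separately.
First $124,500 at 33% = $41,085.00
Next $125,500 at 28% = $35,140.00
Next $90,000 at 21% = $18,900.00
Next $114,000 at 12% = $13,680.00
Remaining $25,900 at 7% = $1,813.00
Fee: $41,085.00 + $35,140.00 + $18,900.00 + $13,680.00 + $1,813.00 = $110,618.00
Referral share: 39% of $110,618.00 = $43,141.02; lead counsel retains $110,618.00 − $43,141.02 = $67,476.98.

$67,476.98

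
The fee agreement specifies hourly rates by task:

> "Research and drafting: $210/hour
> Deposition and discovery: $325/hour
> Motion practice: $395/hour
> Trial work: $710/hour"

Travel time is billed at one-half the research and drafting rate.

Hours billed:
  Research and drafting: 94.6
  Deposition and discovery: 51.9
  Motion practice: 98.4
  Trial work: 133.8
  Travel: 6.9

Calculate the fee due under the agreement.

Research and drafting: 94.6 × $210 = $19,866.00
Deposition and discovery: 51.9 × $325 = $16,867.50
Motion practice: 98.4 × $395 = $38,868.00
Trial work: 133.8 × $710 = $94,998.00
Subtotal: $19,866.00 + $16,867.50 + $38,868.00 + $94,998.00 = $170,599.50
Travel: 6.9 × ($210 ÷ 2) = 6.9 × $105.00 = $724.50
Total: $170,599.50 + $724.50 = $171,324.00

$171,324.00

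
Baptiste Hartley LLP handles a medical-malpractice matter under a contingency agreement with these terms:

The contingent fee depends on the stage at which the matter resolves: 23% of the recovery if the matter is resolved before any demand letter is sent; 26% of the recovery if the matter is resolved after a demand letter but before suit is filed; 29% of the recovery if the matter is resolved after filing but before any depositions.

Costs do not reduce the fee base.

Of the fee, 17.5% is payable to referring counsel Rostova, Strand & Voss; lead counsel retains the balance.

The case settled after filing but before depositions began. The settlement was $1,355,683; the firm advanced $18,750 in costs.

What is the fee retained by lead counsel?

$324,347.16

Fee base is the gross recovery, $1,355,683; costs are reimbursed separately.
The matter settled after filing but before depositions began, so the 29% rate applies.
$1,355,683 × 29% = $393,148.07
Referral share: 17.5% of $393,148.07 = $68,800.91; lead counsel retains $393,148.07 − $68,800.91 = $324,347.16.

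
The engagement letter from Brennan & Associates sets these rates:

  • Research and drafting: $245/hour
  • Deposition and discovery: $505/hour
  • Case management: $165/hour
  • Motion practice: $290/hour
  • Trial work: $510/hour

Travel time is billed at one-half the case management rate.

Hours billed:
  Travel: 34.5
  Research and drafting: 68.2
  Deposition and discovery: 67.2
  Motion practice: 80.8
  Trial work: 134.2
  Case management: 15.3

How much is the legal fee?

$147,889.75

Research and drafting: 68.2 × $245 = $16,709.00
Deposition and discovery: 67.2 × $505 = $33,936.00
Case management: 15.3 × $165 = $2,524.50
Motion practice: 80.8 × $290 = $23,432.00
Trial work: 134.2 × $510 = $68,442.00
Subtotal: $16,709.00 + $33,936.00 + $2,524.50 + $23,432.00 + $68,442.00 = $145,043.50
Travel: 34.5 × ($165 ÷ 2) = 34.5 × $82.50 = $2,846.25
Total: $145,043.50 + $2,846.25 = $147,889.75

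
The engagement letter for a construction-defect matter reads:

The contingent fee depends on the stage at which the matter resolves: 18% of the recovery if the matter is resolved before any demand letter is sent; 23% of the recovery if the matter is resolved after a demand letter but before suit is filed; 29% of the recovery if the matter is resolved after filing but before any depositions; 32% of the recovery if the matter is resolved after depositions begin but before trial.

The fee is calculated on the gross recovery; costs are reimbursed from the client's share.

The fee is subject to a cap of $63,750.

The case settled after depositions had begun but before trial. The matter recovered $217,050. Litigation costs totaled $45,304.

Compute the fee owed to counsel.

$63,750.00

Fee base is the gross recovery, $217,050; costs are reimbursed separately.
The matter settled after depositions had begun but before trial, so the 32% rate applies.
$217,050 × 32% = $69,456.00
$69,456.00 exceeds the $63,750 cap, so the fee is capped at $63,750.00.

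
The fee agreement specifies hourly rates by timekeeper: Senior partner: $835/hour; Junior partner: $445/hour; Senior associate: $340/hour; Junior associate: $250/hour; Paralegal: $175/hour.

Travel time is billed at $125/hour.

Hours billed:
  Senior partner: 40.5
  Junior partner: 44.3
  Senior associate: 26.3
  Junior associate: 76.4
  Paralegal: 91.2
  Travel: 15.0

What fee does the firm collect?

Senior partner: 40.5 × $835 = $33,817.50
Junior partner: 44.3 × $445 = $19,713.50
Senior associate: 26.3 × $340 = $8,942.00
Junior associate: 76.4 × $250 = $19,100.00
Paralegal: 91.2 × $175 = $15,960.00
Subtotal: $33,817.50 + $19,713.50 + $8,942.00 + $19,100.00 + $15,960.00 = $97,533.00
Travel: 15.0 × $125 = $1,875.00
Total: $97,533.00 + $1,875.00 = $99,408.00

$99,408.00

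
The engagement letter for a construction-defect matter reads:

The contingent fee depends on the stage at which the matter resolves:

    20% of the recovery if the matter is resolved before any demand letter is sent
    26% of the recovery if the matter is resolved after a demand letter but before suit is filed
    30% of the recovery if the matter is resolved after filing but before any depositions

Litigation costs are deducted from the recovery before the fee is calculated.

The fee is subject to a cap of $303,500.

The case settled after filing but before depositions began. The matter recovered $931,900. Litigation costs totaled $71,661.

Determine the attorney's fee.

Fee base (net of costs): $931,900 − $71,661 = $860,239
The matter settled after filing but before depositions began, so the 30% rate applies.
$860,239 × 30% = $258,071.70
$258,071.70 is under the $303,500 cap.

$258,071.70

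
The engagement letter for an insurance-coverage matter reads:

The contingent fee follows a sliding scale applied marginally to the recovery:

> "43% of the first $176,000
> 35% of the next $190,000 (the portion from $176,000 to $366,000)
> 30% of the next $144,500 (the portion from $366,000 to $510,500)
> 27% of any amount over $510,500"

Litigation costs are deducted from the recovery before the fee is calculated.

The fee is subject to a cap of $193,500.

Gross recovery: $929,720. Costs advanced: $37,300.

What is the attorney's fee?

$193,500.00

Fee base (net of costs): $929,720 − $37,300 = $892,420
First $176,000 at 43% = $75,680.00
Next $190,000 at 35% = $66,500.00
Next $144,500 at 30% = $43,350.00
Remaining $381,920 at 27% = $103,118.40
Fee: $75,680.00 + $66,500.00 + $43,350.00 + $103,118.40 = $288,648.40
$288,648.40 exceeds the $193,500 cap, so the fee is capped at $193,500.00.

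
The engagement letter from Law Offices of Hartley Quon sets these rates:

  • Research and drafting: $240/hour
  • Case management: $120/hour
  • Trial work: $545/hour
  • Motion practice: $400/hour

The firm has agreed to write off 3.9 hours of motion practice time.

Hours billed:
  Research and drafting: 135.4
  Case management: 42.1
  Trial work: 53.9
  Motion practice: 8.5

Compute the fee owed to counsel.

$68,763.50

Research and drafting: 135.4 × $240 = $32,496.00
Case management: 42.1 × $120 = $5,052.00
Trial work: 53.9 × $545 = $29,375.50
Motion practice: 8.5 × $400 = $3,400.00
Subtotal: $70,323.50
Write-off: 3.9 × $400 = $1,560.00
Total: $70,323.50 − $1,560.00 = $68,763.50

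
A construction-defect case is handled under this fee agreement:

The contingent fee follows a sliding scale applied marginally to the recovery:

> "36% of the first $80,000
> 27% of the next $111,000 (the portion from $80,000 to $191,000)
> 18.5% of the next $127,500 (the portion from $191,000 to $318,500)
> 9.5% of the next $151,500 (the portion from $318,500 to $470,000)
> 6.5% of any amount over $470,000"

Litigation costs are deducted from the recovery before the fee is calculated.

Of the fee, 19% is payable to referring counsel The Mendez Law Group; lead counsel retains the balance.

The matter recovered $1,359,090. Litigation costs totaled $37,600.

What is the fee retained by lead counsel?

Fee base (net of costs): $1,359,090 − $37,600 = $1,321,490
First $80,000 at 36% = $28,800.00
Next $111,000 at 27% = $29,970.00
Next $127,500 at 18.5% = $23,587.50
Next $151,500 at 9.5% = $14,392.50
Remaining $851,490 at 6.5% = $55,346.85
Fee: $28,800.00 + $29,970.00 + $23,587.50 + $14,392.50 + $55,346.85 = $152,096.85
Referral share: 19% of $152,096.85 = $28,898.40; lead counsel retains $152,096.85 − $28,898.40 = $123,198.45.

$123,198.45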